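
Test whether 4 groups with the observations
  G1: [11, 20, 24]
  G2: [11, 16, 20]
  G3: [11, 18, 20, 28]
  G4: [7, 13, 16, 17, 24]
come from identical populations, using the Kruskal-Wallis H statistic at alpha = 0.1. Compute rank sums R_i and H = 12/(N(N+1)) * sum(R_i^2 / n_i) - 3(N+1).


Step 1: Combine all N = 15 observations and assign midranks.
sorted (value, group, rank): (7,G4,1), (11,G1,3), (11,G2,3), (11,G3,3), (13,G4,5), (16,G2,6.5), (16,G4,6.5), (17,G4,8), (18,G3,9), (20,G1,11), (20,G2,11), (20,G3,11), (24,G1,13.5), (24,G4,13.5), (28,G3,15)
Step 2: Sum ranks within each group.
R_1 = 27.5 (n_1 = 3)
R_2 = 20.5 (n_2 = 3)
R_3 = 38 (n_3 = 4)
R_4 = 34 (n_4 = 5)
Step 3: H = 12/(N(N+1)) * sum(R_i^2/n_i) - 3(N+1)
     = 12/(15*16) * (27.5^2/3 + 20.5^2/3 + 38^2/4 + 34^2/5) - 3*16
     = 0.050000 * 984.367 - 48
     = 1.218333.
Step 4: Ties present; correction factor C = 1 - 60/(15^3 - 15) = 0.982143. Corrected H = 1.218333 / 0.982143 = 1.240485.
Step 5: Under H0, H ~ chi^2(3); p-value = 0.743312.
Step 6: alpha = 0.1. fail to reject H0.

H = 1.2405, df = 3, p = 0.743312, fail to reject H0.


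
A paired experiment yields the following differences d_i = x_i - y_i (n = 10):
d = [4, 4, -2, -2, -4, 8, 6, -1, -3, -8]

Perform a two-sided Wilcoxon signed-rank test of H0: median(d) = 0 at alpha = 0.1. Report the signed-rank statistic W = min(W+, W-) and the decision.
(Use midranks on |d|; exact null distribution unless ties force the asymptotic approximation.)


Step 1: Drop any zero differences (none here) and take |d_i|.
|d| = [4, 4, 2, 2, 4, 8, 6, 1, 3, 8]
Step 2: Midrank |d_i| (ties get averaged ranks).
ranks: |4|->6, |4|->6, |2|->2.5, |2|->2.5, |4|->6, |8|->9.5, |6|->8, |1|->1, |3|->4, |8|->9.5
Step 3: Attach original signs; sum ranks with positive sign and with negative sign.
W+ = 6 + 6 + 9.5 + 8 = 29.5
W- = 2.5 + 2.5 + 6 + 1 + 4 + 9.5 = 25.5
(Check: W+ + W- = 55 should equal n(n+1)/2 = 55.)
Step 4: Test statistic W = min(W+, W-) = 25.5.
Step 5: Ties in |d|, so use the tie-corrected normal approximation.
        E[W] = n(n+1)/4 = 10*11/4 = 27.5.
        Tie groups: |d|=2 (t=2), |d|=4 (t=3), |d|=8 (t=2); sum(t^3 - t) = 36.
        Var[W] = n(n+1)(2n+1)/24 - sum(t^3-t)/48 = 2310/24 - 36/48 = 95.5.
        z = (W - E[W]) / sqrt(Var[W]) = (25.5 - 27.5) / 9.7724 = -0.2047.
        Two-sided p = 2*Phi(z) = 0.837839.
Step 6: alpha = 0.1. fail to reject H0.

W+ = 29.5, W- = 25.5, W = min = 25.5, p = 0.837839, fail to reject H0.


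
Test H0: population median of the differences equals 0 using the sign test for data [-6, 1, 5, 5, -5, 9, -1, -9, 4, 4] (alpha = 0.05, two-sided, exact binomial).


Step 1: Discard zero differences. Original n = 10; n_eff = number of nonzero differences = 10.
Nonzero differences (with sign): -6, +1, +5, +5, -5, +9, -1, -9, +4, +4
Step 2: Count signs: positive = 6, negative = 4.
Step 3: Under H0: P(positive) = 0.5, so the number of positives S ~ Bin(10, 0.5).
Step 4: Two-sided exact p-value = sum of Bin(10,0.5) probabilities at or below the observed probability = 0.753906.
Step 5: alpha = 0.05. fail to reject H0.

n_eff = 10, pos = 6, neg = 4, p = 0.753906, fail to reject H0.


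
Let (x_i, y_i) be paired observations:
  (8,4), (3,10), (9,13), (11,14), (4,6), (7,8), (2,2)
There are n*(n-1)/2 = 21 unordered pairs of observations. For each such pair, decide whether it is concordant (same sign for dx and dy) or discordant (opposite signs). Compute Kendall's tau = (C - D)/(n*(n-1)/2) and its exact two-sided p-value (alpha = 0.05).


Step 1: Enumerate the 21 unordered pairs (i,j) with i<j and classify each by sign(x_j-x_i) * sign(y_j-y_i).
  (1,2):dx=-5,dy=+6->D; (1,3):dx=+1,dy=+9->C; (1,4):dx=+3,dy=+10->C; (1,5):dx=-4,dy=+2->D
  (1,6):dx=-1,dy=+4->D; (1,7):dx=-6,dy=-2->C; (2,3):dx=+6,dy=+3->C; (2,4):dx=+8,dy=+4->C
  (2,5):dx=+1,dy=-4->D; (2,6):dx=+4,dy=-2->D; (2,7):dx=-1,dy=-8->C; (3,4):dx=+2,dy=+1->C
  (3,5):dx=-5,dy=-7->C; (3,6):dx=-2,dy=-5->C; (3,7):dx=-7,dy=-11->C; (4,5):dx=-7,dy=-8->C
  (4,6):dx=-4,dy=-6->C; (4,7):dx=-9,dy=-12->C; (5,6):dx=+3,dy=+2->C; (5,7):dx=-2,dy=-4->C
  (6,7):dx=-5,dy=-6->C
Step 2: C = 16, D = 5, total pairs = 21.
Step 3: tau = (C - D)/(n(n-1)/2) = (16 - 5)/21 = 0.523810.
Step 4: Exact two-sided p-value (enumerate n! = 5040 permutations of y under H0): p = 0.136111.
Step 5: alpha = 0.05. fail to reject H0.

tau_b = 0.5238 (C=16, D=5), p = 0.136111, fail to reject H0.


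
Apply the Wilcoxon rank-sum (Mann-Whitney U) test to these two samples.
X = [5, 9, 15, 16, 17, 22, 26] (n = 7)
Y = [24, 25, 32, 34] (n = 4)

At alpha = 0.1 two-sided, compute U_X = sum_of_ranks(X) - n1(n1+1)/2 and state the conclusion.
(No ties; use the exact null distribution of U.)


Step 1: Combine and sort all 11 observations; assign midranks.
sorted (value, group): (5,X), (9,X), (15,X), (16,X), (17,X), (22,X), (24,Y), (25,Y), (26,X), (32,Y), (34,Y)
ranks: 5->1, 9->2, 15->3, 16->4, 17->5, 22->6, 24->7, 25->8, 26->9, 32->10, 34->11
Step 2: Rank sum for X: R1 = 1 + 2 + 3 + 4 + 5 + 6 + 9 = 30.
Step 3: U_X = R1 - n1(n1+1)/2 = 30 - 7*8/2 = 30 - 28 = 2.
       U_Y = n1*n2 - U_X = 28 - 2 = 26.
Step 4: No ties, so the exact null distribution of U (based on enumerating the C(11,7) = 330 equally likely rank assignments) gives the two-sided p-value.
Step 5: p-value = 0.024242; compare to alpha = 0.1. reject H0.

U_X = 2, p = 0.024242, reject H0 at alpha = 0.1.


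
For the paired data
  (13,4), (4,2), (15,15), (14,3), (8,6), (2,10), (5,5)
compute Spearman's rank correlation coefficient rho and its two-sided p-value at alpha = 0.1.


Step 1: Rank x and y separately (midranks; no ties here).
rank(x): 13->5, 4->2, 15->7, 14->6, 8->4, 2->1, 5->3
rank(y): 4->3, 2->1, 15->7, 3->2, 6->5, 10->6, 5->4
Step 2: d_i = R_x(i) - R_y(i); compute d_i^2.
  (5-3)^2=4, (2-1)^2=1, (7-7)^2=0, (6-2)^2=16, (4-5)^2=1, (1-6)^2=25, (3-4)^2=1
sum(d^2) = 48.
Step 3: rho = 1 - 6*48 / (7*(7^2 - 1)) = 1 - 288/336 = 0.142857.
Step 4: Under H0, t = rho * sqrt((n-2)/(1-rho^2)) = 0.3227 ~ t(5).
Step 5: Two-sided p-value from the t-distribution with 5 df = 0.759945.
Step 6: alpha = 0.1. fail to reject H0.

rho = 0.1429, p = 0.759945, fail to reject H0 at alpha = 0.1.


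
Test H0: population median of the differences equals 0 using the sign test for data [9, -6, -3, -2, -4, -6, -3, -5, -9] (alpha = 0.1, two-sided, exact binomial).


Step 1: Discard zero differences. Original n = 9; n_eff = number of nonzero differences = 9.
Nonzero differences (with sign): +9, -6, -3, -2, -4, -6, -3, -5, -9
Step 2: Count signs: positive = 1, negative = 8.
Step 3: Under H0: P(positive) = 0.5, so the number of positives S ~ Bin(9, 0.5).
Step 4: Two-sided exact p-value = sum of Bin(9,0.5) probabilities at or below the observed probability = 0.039062.
Step 5: alpha = 0.1. reject H0.

n_eff = 9, pos = 1, neg = 8, p = 0.039062, reject H0.


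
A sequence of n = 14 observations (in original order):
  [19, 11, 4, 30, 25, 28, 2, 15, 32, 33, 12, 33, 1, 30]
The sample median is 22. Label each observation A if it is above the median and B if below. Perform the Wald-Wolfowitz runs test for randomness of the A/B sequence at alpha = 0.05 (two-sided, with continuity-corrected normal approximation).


Step 1: Compute median = 22; label A = above, B = below.
Labels in order: BBBAAABBAABABA  (n_A = 7, n_B = 7)
Step 2: Count runs R = 8.
Step 3: Under H0 (random ordering), E[R] = 2*n_A*n_B/(n_A+n_B) + 1 = 2*7*7/14 + 1 = 8.0000.
        Var[R] = 2*n_A*n_B*(2*n_A*n_B - n_A - n_B) / ((n_A+n_B)^2 * (n_A+n_B-1)) = 8232/2548 = 3.2308.
        SD[R] = 1.7974.
Step 4: R = E[R], so z = 0 with no continuity correction.
Step 5: Two-sided p-value via normal approximation = 2*(1 - Phi(|z|)) = 1.000000.
Step 6: alpha = 0.05. fail to reject H0.

R = 8, z = 0.0000, p = 1.000000, fail to reject H0.


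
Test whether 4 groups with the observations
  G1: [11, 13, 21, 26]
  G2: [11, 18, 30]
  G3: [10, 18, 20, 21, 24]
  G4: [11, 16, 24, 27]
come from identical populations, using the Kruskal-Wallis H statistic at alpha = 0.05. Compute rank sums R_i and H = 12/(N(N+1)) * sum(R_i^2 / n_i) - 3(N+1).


Step 1: Combine all N = 16 observations and assign midranks.
sorted (value, group, rank): (10,G3,1), (11,G1,3), (11,G2,3), (11,G4,3), (13,G1,5), (16,G4,6), (18,G2,7.5), (18,G3,7.5), (20,G3,9), (21,G1,10.5), (21,G3,10.5), (24,G3,12.5), (24,G4,12.5), (26,G1,14), (27,G4,15), (30,G2,16)
Step 2: Sum ranks within each group.
R_1 = 32.5 (n_1 = 4)
R_2 = 26.5 (n_2 = 3)
R_3 = 40.5 (n_3 = 5)
R_4 = 36.5 (n_4 = 4)
Step 3: H = 12/(N(N+1)) * sum(R_i^2/n_i) - 3(N+1)
     = 12/(16*17) * (32.5^2/4 + 26.5^2/3 + 40.5^2/5 + 36.5^2/4) - 3*17
     = 0.044118 * 1159.26 - 51
     = 0.143750.
Step 4: Ties present; correction factor C = 1 - 42/(16^3 - 16) = 0.989706. Corrected H = 0.143750 / 0.989706 = 0.145245.
Step 5: Under H0, H ~ chi^2(3); p-value = 0.985903.
Step 6: alpha = 0.05. fail to reject H0.

H = 0.1452, df = 3, p = 0.985903, fail to reject H0.


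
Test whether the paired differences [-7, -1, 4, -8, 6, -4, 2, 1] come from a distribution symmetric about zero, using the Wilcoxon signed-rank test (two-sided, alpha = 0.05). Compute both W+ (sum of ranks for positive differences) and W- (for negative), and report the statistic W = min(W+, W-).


Step 1: Drop any zero differences (none here) and take |d_i|.
|d| = [7, 1, 4, 8, 6, 4, 2, 1]
Step 2: Midrank |d_i| (ties get averaged ranks).
ranks: |7|->7, |1|->1.5, |4|->4.5, |8|->8, |6|->6, |4|->4.5, |2|->3, |1|->1.5
Step 3: Attach original signs; sum ranks with positive sign and with negative sign.
W+ = 4.5 + 6 + 3 + 1.5 = 15
W- = 7 + 1.5 + 8 + 4.5 = 21
(Check: W+ + W- = 36 should equal n(n+1)/2 = 36.)
Step 4: Test statistic W = min(W+, W-) = 15.
Step 5: Ties in |d|, so use the tie-corrected normal approximation.
        E[W] = n(n+1)/4 = 8*9/4 = 18.
        Tie groups: |d|=1 (t=2), |d|=4 (t=2); sum(t^3 - t) = 12.
        Var[W] = n(n+1)(2n+1)/24 - sum(t^3-t)/48 = 1224/24 - 12/48 = 50.75.
        z = (W - E[W]) / sqrt(Var[W]) = (15 - 18) / 7.1239 = -0.4211.
        Two-sided p = 2*Phi(z) = 0.673669.
Step 6: alpha = 0.05. fail to reject H0.

W+ = 15, W- = 21, W = min = 15, p = 0.673669, fail to reject H0.


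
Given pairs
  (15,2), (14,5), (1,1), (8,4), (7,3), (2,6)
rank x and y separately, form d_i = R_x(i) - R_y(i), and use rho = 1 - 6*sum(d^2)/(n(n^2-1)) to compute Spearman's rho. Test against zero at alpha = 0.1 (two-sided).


Step 1: Rank x and y separately (midranks; no ties here).
rank(x): 15->6, 14->5, 1->1, 8->4, 7->3, 2->2
rank(y): 2->2, 5->5, 1->1, 4->4, 3->3, 6->6
Step 2: d_i = R_x(i) - R_y(i); compute d_i^2.
  (6-2)^2=16, (5-5)^2=0, (1-1)^2=0, (4-4)^2=0, (3-3)^2=0, (2-6)^2=16
sum(d^2) = 32.
Step 3: rho = 1 - 6*32 / (6*(6^2 - 1)) = 1 - 192/210 = 0.085714.
Step 4: Under H0, t = rho * sqrt((n-2)/(1-rho^2)) = 0.1721 ~ t(4).
Step 5: Two-sided p-value from the t-distribution with 4 df = 0.871743.
Step 6: alpha = 0.1. fail to reject H0.

rho = 0.0857, p = 0.871743, fail to reject H0 at alpha = 0.1.


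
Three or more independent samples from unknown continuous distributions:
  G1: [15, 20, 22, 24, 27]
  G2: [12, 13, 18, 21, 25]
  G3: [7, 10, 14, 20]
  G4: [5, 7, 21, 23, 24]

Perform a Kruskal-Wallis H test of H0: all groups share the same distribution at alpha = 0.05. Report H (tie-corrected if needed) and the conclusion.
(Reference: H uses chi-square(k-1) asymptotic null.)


Step 1: Combine all N = 19 observations and assign midranks.
sorted (value, group, rank): (5,G4,1), (7,G3,2.5), (7,G4,2.5), (10,G3,4), (12,G2,5), (13,G2,6), (14,G3,7), (15,G1,8), (18,G2,9), (20,G1,10.5), (20,G3,10.5), (21,G2,12.5), (21,G4,12.5), (22,G1,14), (23,G4,15), (24,G1,16.5), (24,G4,16.5), (25,G2,18), (27,G1,19)
Step 2: Sum ranks within each group.
R_1 = 68 (n_1 = 5)
R_2 = 50.5 (n_2 = 5)
R_3 = 24 (n_3 = 4)
R_4 = 47.5 (n_4 = 5)
Step 3: H = 12/(N(N+1)) * sum(R_i^2/n_i) - 3(N+1)
     = 12/(19*20) * (68^2/5 + 50.5^2/5 + 24^2/4 + 47.5^2/5) - 3*20
     = 0.031579 * 2030.1 - 60
     = 4.108421.
Step 4: Ties present; correction factor C = 1 - 24/(19^3 - 19) = 0.996491. Corrected H = 4.108421 / 0.996491 = 4.122887.
Step 5: Under H0, H ~ chi^2(3); p-value = 0.248497.
Step 6: alpha = 0.05. fail to reject H0.

H = 4.1229, df = 3, p = 0.248497, fail to reject H0.


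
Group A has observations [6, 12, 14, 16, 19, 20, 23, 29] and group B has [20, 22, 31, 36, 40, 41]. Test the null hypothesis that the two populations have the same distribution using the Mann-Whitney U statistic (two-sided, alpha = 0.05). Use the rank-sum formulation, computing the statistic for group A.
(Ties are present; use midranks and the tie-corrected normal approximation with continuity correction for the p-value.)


Step 1: Combine and sort all 14 observations; assign midranks.
sorted (value, group): (6,X), (12,X), (14,X), (16,X), (19,X), (20,X), (20,Y), (22,Y), (23,X), (29,X), (31,Y), (36,Y), (40,Y), (41,Y)
ranks: 6->1, 12->2, 14->3, 16->4, 19->5, 20->6.5, 20->6.5, 22->8, 23->9, 29->10, 31->11, 36->12, 40->13, 41->14
Step 2: Rank sum for X: R1 = 1 + 2 + 3 + 4 + 5 + 6.5 + 9 + 10 = 40.5.
Step 3: U_X = R1 - n1(n1+1)/2 = 40.5 - 8*9/2 = 40.5 - 36 = 4.5.
       U_Y = n1*n2 - U_X = 48 - 4.5 = 43.5.
Step 4: Ties are present, so use the tie-corrected normal approximation (with continuity correction) for the p-value.
Step 5: p-value = 0.014065; compare to alpha = 0.05. reject H0.

U_X = 4.5, p = 0.014065, reject H0 at alpha = 0.05.


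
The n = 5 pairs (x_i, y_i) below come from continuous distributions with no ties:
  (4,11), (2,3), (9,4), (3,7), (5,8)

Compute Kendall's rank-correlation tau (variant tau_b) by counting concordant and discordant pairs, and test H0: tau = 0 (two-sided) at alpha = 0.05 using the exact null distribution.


Step 1: Enumerate the 10 unordered pairs (i,j) with i<j and classify each by sign(x_j-x_i) * sign(y_j-y_i).
  (1,2):dx=-2,dy=-8->C; (1,3):dx=+5,dy=-7->D; (1,4):dx=-1,dy=-4->C; (1,5):dx=+1,dy=-3->D
  (2,3):dx=+7,dy=+1->C; (2,4):dx=+1,dy=+4->C; (2,5):dx=+3,dy=+5->C; (3,4):dx=-6,dy=+3->D
  (3,5):dx=-4,dy=+4->D; (4,5):dx=+2,dy=+1->C
Step 2: C = 6, D = 4, total pairs = 10.
Step 3: tau = (C - D)/(n(n-1)/2) = (6 - 4)/10 = 0.200000.
Step 4: Exact two-sided p-value (enumerate n! = 120 permutations of y under H0): p = 0.816667.
Step 5: alpha = 0.05. fail to reject H0.

tau_b = 0.2000 (C=6, D=4), p = 0.816667, fail to reject H0.


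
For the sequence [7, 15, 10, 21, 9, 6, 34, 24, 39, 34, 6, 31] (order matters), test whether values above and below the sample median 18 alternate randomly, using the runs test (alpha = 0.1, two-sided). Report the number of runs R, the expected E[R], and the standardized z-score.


Step 1: Compute median = 18; label A = above, B = below.
Labels in order: BBBABBAAAABA  (n_A = 6, n_B = 6)
Step 2: Count runs R = 6.
Step 3: Under H0 (random ordering), E[R] = 2*n_A*n_B/(n_A+n_B) + 1 = 2*6*6/12 + 1 = 7.0000.
        Var[R] = 2*n_A*n_B*(2*n_A*n_B - n_A - n_B) / ((n_A+n_B)^2 * (n_A+n_B-1)) = 4320/1584 = 2.7273.
        SD[R] = 1.6514.
Step 4: Continuity-corrected z = (R + 0.5 - E[R]) / SD[R] = (6 + 0.5 - 7.0000) / 1.6514 = -0.3028.
Step 5: Two-sided p-value via normal approximation = 2*(1 - Phi(|z|)) = 0.762069.
Step 6: alpha = 0.1. fail to reject H0.

R = 6, z = -0.3028, p = 0.762069, fail to reject H0.


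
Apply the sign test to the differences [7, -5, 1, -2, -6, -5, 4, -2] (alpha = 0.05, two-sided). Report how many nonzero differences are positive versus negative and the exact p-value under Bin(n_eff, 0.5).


Step 1: Discard zero differences. Original n = 8; n_eff = number of nonzero differences = 8.
Nonzero differences (with sign): +7, -5, +1, -2, -6, -5, +4, -2
Step 2: Count signs: positive = 3, negative = 5.
Step 3: Under H0: P(positive) = 0.5, so the number of positives S ~ Bin(8, 0.5).
Step 4: Two-sided exact p-value = sum of Bin(8,0.5) probabilities at or below the observed probability = 0.726562.
Step 5: alpha = 0.05. fail to reject H0.

n_eff = 8, pos = 3, neg = 5, p = 0.726562, fail to reject H0.


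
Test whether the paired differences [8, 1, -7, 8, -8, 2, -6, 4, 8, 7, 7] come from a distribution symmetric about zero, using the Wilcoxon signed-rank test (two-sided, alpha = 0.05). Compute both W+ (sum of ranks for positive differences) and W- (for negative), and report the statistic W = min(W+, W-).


Step 1: Drop any zero differences (none here) and take |d_i|.
|d| = [8, 1, 7, 8, 8, 2, 6, 4, 8, 7, 7]
Step 2: Midrank |d_i| (ties get averaged ranks).
ranks: |8|->9.5, |1|->1, |7|->6, |8|->9.5, |8|->9.5, |2|->2, |6|->4, |4|->3, |8|->9.5, |7|->6, |7|->6
Step 3: Attach original signs; sum ranks with positive sign and with negative sign.
W+ = 9.5 + 1 + 9.5 + 2 + 3 + 9.5 + 6 + 6 = 46.5
W- = 6 + 9.5 + 4 = 19.5
(Check: W+ + W- = 66 should equal n(n+1)/2 = 66.)
Step 4: Test statistic W = min(W+, W-) = 19.5.
Step 5: Ties in |d|, so use the tie-corrected normal approximation.
        E[W] = n(n+1)/4 = 11*12/4 = 33.
        Tie groups: |d|=7 (t=3), |d|=8 (t=4); sum(t^3 - t) = 84.
        Var[W] = n(n+1)(2n+1)/24 - sum(t^3-t)/48 = 3036/24 - 84/48 = 124.75.
        z = (W - E[W]) / sqrt(Var[W]) = (19.5 - 33) / 11.1692 = -1.2087.
        Two-sided p = 2*Phi(z) = 0.226784.
Step 6: alpha = 0.05. fail to reject H0.

W+ = 46.5, W- = 19.5, W = min = 19.5, p = 0.226784, fail to reject H0.


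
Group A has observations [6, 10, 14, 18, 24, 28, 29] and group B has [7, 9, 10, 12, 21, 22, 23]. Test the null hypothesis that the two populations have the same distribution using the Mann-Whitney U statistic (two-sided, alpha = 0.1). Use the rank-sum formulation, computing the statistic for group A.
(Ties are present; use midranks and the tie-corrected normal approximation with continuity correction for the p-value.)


Step 1: Combine and sort all 14 observations; assign midranks.
sorted (value, group): (6,X), (7,Y), (9,Y), (10,X), (10,Y), (12,Y), (14,X), (18,X), (21,Y), (22,Y), (23,Y), (24,X), (28,X), (29,X)
ranks: 6->1, 7->2, 9->3, 10->4.5, 10->4.5, 12->6, 14->7, 18->8, 21->9, 22->10, 23->11, 24->12, 28->13, 29->14
Step 2: Rank sum for X: R1 = 1 + 4.5 + 7 + 8 + 12 + 13 + 14 = 59.5.
Step 3: U_X = R1 - n1(n1+1)/2 = 59.5 - 7*8/2 = 59.5 - 28 = 31.5.
       U_Y = n1*n2 - U_X = 49 - 31.5 = 17.5.
Step 4: Ties are present, so use the tie-corrected normal approximation (with continuity correction) for the p-value.
Step 5: p-value = 0.405717; compare to alpha = 0.1. fail to reject H0.

U_X = 31.5, p = 0.405717, fail to reject H0 at alpha = 0.1.


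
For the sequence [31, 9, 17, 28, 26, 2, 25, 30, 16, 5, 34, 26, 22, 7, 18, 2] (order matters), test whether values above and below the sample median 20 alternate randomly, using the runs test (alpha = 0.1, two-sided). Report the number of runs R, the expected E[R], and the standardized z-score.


Step 1: Compute median = 20; label A = above, B = below.
Labels in order: ABBAABAABBAAABBB  (n_A = 8, n_B = 8)
Step 2: Count runs R = 8.
Step 3: Under H0 (random ordering), E[R] = 2*n_A*n_B/(n_A+n_B) + 1 = 2*8*8/16 + 1 = 9.0000.
        Var[R] = 2*n_A*n_B*(2*n_A*n_B - n_A - n_B) / ((n_A+n_B)^2 * (n_A+n_B-1)) = 14336/3840 = 3.7333.
        SD[R] = 1.9322.
Step 4: Continuity-corrected z = (R + 0.5 - E[R]) / SD[R] = (8 + 0.5 - 9.0000) / 1.9322 = -0.2588.
Step 5: Two-sided p-value via normal approximation = 2*(1 - Phi(|z|)) = 0.795809.
Step 6: alpha = 0.1. fail to reject H0.

R = 8, z = -0.2588, p = 0.795809, fail to reject H0.


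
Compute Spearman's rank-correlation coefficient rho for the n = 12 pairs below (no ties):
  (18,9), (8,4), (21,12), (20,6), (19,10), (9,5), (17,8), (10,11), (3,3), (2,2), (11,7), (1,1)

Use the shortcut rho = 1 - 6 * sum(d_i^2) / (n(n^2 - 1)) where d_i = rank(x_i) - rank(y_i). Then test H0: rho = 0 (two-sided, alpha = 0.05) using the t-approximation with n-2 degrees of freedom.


Step 1: Rank x and y separately (midranks; no ties here).
rank(x): 18->9, 8->4, 21->12, 20->11, 19->10, 9->5, 17->8, 10->6, 3->3, 2->2, 11->7, 1->1
rank(y): 9->9, 4->4, 12->12, 6->6, 10->10, 5->5, 8->8, 11->11, 3->3, 2->2, 7->7, 1->1
Step 2: d_i = R_x(i) - R_y(i); compute d_i^2.
  (9-9)^2=0, (4-4)^2=0, (12-12)^2=0, (11-6)^2=25, (10-10)^2=0, (5-5)^2=0, (8-8)^2=0, (6-11)^2=25, (3-3)^2=0, (2-2)^2=0, (7-7)^2=0, (1-1)^2=0
sum(d^2) = 50.
Step 3: rho = 1 - 6*50 / (12*(12^2 - 1)) = 1 - 300/1716 = 0.825175.
Step 4: Under H0, t = rho * sqrt((n-2)/(1-rho^2)) = 4.6195 ~ t(10).
Step 5: Two-sided p-value from the t-distribution with 10 df = 0.000951.
Step 6: alpha = 0.05. reject H0.

rho = 0.8252, p = 0.000951, reject H0 at alpha = 0.05.


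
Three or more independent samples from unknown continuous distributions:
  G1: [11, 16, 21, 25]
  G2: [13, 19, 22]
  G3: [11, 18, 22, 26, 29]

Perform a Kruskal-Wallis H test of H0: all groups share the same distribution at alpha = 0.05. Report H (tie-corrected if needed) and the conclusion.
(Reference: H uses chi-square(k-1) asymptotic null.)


Step 1: Combine all N = 12 observations and assign midranks.
sorted (value, group, rank): (11,G1,1.5), (11,G3,1.5), (13,G2,3), (16,G1,4), (18,G3,5), (19,G2,6), (21,G1,7), (22,G2,8.5), (22,G3,8.5), (25,G1,10), (26,G3,11), (29,G3,12)
Step 2: Sum ranks within each group.
R_1 = 22.5 (n_1 = 4)
R_2 = 17.5 (n_2 = 3)
R_3 = 38 (n_3 = 5)
Step 3: H = 12/(N(N+1)) * sum(R_i^2/n_i) - 3(N+1)
     = 12/(12*13) * (22.5^2/4 + 17.5^2/3 + 38^2/5) - 3*13
     = 0.076923 * 517.446 - 39
     = 0.803526.
Step 4: Ties present; correction factor C = 1 - 12/(12^3 - 12) = 0.993007. Corrected H = 0.803526 / 0.993007 = 0.809184.
Step 5: Under H0, H ~ chi^2(2); p-value = 0.667249.
Step 6: alpha = 0.05. fail to reject H0.

H = 0.8092, df = 2, p = 0.667249, fail to reject H0.


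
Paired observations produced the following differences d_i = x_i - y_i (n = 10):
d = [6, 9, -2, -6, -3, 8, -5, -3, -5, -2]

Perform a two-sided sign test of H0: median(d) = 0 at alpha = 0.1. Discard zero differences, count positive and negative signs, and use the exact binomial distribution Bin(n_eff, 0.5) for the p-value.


Step 1: Discard zero differences. Original n = 10; n_eff = number of nonzero differences = 10.
Nonzero differences (with sign): +6, +9, -2, -6, -3, +8, -5, -3, -5, -2
Step 2: Count signs: positive = 3, negative = 7.
Step 3: Under H0: P(positive) = 0.5, so the number of positives S ~ Bin(10, 0.5).
Step 4: Two-sided exact p-value = sum of Bin(10,0.5) probabilities at or below the observed probability = 0.343750.
Step 5: alpha = 0.1. fail to reject H0.

n_eff = 10, pos = 3, neg = 7, p = 0.343750, fail to reject H0.


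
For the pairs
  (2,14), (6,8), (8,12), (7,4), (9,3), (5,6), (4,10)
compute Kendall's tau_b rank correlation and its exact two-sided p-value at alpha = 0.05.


Step 1: Enumerate the 21 unordered pairs (i,j) with i<j and classify each by sign(x_j-x_i) * sign(y_j-y_i).
  (1,2):dx=+4,dy=-6->D; (1,3):dx=+6,dy=-2->D; (1,4):dx=+5,dy=-10->D; (1,5):dx=+7,dy=-11->D
  (1,6):dx=+3,dy=-8->D; (1,7):dx=+2,dy=-4->D; (2,3):dx=+2,dy=+4->C; (2,4):dx=+1,dy=-4->D
  (2,5):dx=+3,dy=-5->D; (2,6):dx=-1,dy=-2->C; (2,7):dx=-2,dy=+2->D; (3,4):dx=-1,dy=-8->C
  (3,5):dx=+1,dy=-9->D; (3,6):dx=-3,dy=-6->C; (3,7):dx=-4,dy=-2->C; (4,5):dx=+2,dy=-1->D
  (4,6):dx=-2,dy=+2->D; (4,7):dx=-3,dy=+6->D; (5,6):dx=-4,dy=+3->D; (5,7):dx=-5,dy=+7->D
  (6,7):dx=-1,dy=+4->D
Step 2: C = 5, D = 16, total pairs = 21.
Step 3: tau = (C - D)/(n(n-1)/2) = (5 - 16)/21 = -0.523810.
Step 4: Exact two-sided p-value (enumerate n! = 5040 permutations of y under H0): p = 0.136111.
Step 5: alpha = 0.05. fail to reject H0.

tau_b = -0.5238 (C=5, D=16), p = 0.136111, fail to reject H0.


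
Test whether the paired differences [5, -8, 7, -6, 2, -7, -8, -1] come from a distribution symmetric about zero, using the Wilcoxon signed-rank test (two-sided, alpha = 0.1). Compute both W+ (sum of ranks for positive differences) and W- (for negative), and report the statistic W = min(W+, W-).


Step 1: Drop any zero differences (none here) and take |d_i|.
|d| = [5, 8, 7, 6, 2, 7, 8, 1]
Step 2: Midrank |d_i| (ties get averaged ranks).
ranks: |5|->3, |8|->7.5, |7|->5.5, |6|->4, |2|->2, |7|->5.5, |8|->7.5, |1|->1
Step 3: Attach original signs; sum ranks with positive sign and with negative sign.
W+ = 3 + 5.5 + 2 = 10.5
W- = 7.5 + 4 + 5.5 + 7.5 + 1 = 25.5
(Check: W+ + W- = 36 should equal n(n+1)/2 = 36.)
Step 4: Test statistic W = min(W+, W-) = 10.5.
Step 5: Ties in |d|, so use the tie-corrected normal approximation.
        E[W] = n(n+1)/4 = 8*9/4 = 18.
        Tie groups: |d|=7 (t=2), |d|=8 (t=2); sum(t^3 - t) = 12.
        Var[W] = n(n+1)(2n+1)/24 - sum(t^3-t)/48 = 1224/24 - 12/48 = 50.75.
        z = (W - E[W]) / sqrt(Var[W]) = (10.5 - 18) / 7.1239 = -1.0528.
        Two-sided p = 2*Phi(z) = 0.292436.
Step 6: alpha = 0.1. fail to reject H0.

W+ = 10.5, W- = 25.5, W = min = 10.5, p = 0.292436, fail to reject H0.


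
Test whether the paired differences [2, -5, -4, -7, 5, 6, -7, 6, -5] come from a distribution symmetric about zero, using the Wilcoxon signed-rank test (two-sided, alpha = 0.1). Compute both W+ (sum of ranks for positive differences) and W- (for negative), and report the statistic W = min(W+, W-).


Step 1: Drop any zero differences (none here) and take |d_i|.
|d| = [2, 5, 4, 7, 5, 6, 7, 6, 5]
Step 2: Midrank |d_i| (ties get averaged ranks).
ranks: |2|->1, |5|->4, |4|->2, |7|->8.5, |5|->4, |6|->6.5, |7|->8.5, |6|->6.5, |5|->4
Step 3: Attach original signs; sum ranks with positive sign and with negative sign.
W+ = 1 + 4 + 6.5 + 6.5 = 18
W- = 4 + 2 + 8.5 + 8.5 + 4 = 27
(Check: W+ + W- = 45 should equal n(n+1)/2 = 45.)
Step 4: Test statistic W = min(W+, W-) = 18.
Step 5: Ties in |d|, so use the tie-corrected normal approximation.
        E[W] = n(n+1)/4 = 9*10/4 = 22.5.
        Tie groups: |d|=5 (t=3), |d|=6 (t=2), |d|=7 (t=2); sum(t^3 - t) = 36.
        Var[W] = n(n+1)(2n+1)/24 - sum(t^3-t)/48 = 1710/24 - 36/48 = 70.5.
        z = (W - E[W]) / sqrt(Var[W]) = (18 - 22.5) / 8.3964 = -0.5359.
        Two-sided p = 2*Phi(z) = 0.591998.
Step 6: alpha = 0.1. fail to reject H0.

W+ = 18, W- = 27, W = min = 18, p = 0.591998, fail to reject H0.


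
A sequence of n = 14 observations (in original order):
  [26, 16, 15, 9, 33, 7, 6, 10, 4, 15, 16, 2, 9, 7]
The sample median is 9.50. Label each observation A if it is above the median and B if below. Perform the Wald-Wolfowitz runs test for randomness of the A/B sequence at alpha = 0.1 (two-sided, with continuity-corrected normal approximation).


Step 1: Compute median = 9.50; label A = above, B = below.
Labels in order: AAABABBABAABBB  (n_A = 7, n_B = 7)
Step 2: Count runs R = 8.
Step 3: Under H0 (random ordering), E[R] = 2*n_A*n_B/(n_A+n_B) + 1 = 2*7*7/14 + 1 = 8.0000.
        Var[R] = 2*n_A*n_B*(2*n_A*n_B - n_A - n_B) / ((n_A+n_B)^2 * (n_A+n_B-1)) = 8232/2548 = 3.2308.
        SD[R] = 1.7974.
Step 4: R = E[R], so z = 0 with no continuity correction.
Step 5: Two-sided p-value via normal approximation = 2*(1 - Phi(|z|)) = 1.000000.
Step 6: alpha = 0.1. fail to reject H0.

R = 8, z = 0.0000, p = 1.000000, fail to reject H0.


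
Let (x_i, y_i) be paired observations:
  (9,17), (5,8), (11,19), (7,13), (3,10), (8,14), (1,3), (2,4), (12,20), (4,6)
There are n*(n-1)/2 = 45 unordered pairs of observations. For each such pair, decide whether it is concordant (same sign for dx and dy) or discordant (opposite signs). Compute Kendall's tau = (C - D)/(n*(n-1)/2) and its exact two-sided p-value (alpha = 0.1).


Step 1: Enumerate the 45 unordered pairs (i,j) with i<j and classify each by sign(x_j-x_i) * sign(y_j-y_i).
  (1,2):dx=-4,dy=-9->C; (1,3):dx=+2,dy=+2->C; (1,4):dx=-2,dy=-4->C; (1,5):dx=-6,dy=-7->C
  (1,6):dx=-1,dy=-3->C; (1,7):dx=-8,dy=-14->C; (1,8):dx=-7,dy=-13->C; (1,9):dx=+3,dy=+3->C
  (1,10):dx=-5,dy=-11->C; (2,3):dx=+6,dy=+11->C; (2,4):dx=+2,dy=+5->C; (2,5):dx=-2,dy=+2->D
  (2,6):dx=+3,dy=+6->C; (2,7):dx=-4,dy=-5->C; (2,8):dx=-3,dy=-4->C; (2,9):dx=+7,dy=+12->C
  (2,10):dx=-1,dy=-2->C; (3,4):dx=-4,dy=-6->C; (3,5):dx=-8,dy=-9->C; (3,6):dx=-3,dy=-5->C
  (3,7):dx=-10,dy=-16->C; (3,8):dx=-9,dy=-15->C; (3,9):dx=+1,dy=+1->C; (3,10):dx=-7,dy=-13->C
  (4,5):dx=-4,dy=-3->C; (4,6):dx=+1,dy=+1->C; (4,7):dx=-6,dy=-10->C; (4,8):dx=-5,dy=-9->C
  (4,9):dx=+5,dy=+7->C; (4,10):dx=-3,dy=-7->C; (5,6):dx=+5,dy=+4->C; (5,7):dx=-2,dy=-7->C
  (5,8):dx=-1,dy=-6->C; (5,9):dx=+9,dy=+10->C; (5,10):dx=+1,dy=-4->D; (6,7):dx=-7,dy=-11->C
  (6,8):dx=-6,dy=-10->C; (6,9):dx=+4,dy=+6->C; (6,10):dx=-4,dy=-8->C; (7,8):dx=+1,dy=+1->C
  (7,9):dx=+11,dy=+17->C; (7,10):dx=+3,dy=+3->C; (8,9):dx=+10,dy=+16->C; (8,10):dx=+2,dy=+2->C
  (9,10):dx=-8,dy=-14->C
Step 2: C = 43, D = 2, total pairs = 45.
Step 3: tau = (C - D)/(n(n-1)/2) = (43 - 2)/45 = 0.911111.
Step 4: Exact two-sided p-value (enumerate n! = 3628800 permutations of y under H0): p = 0.000030.
Step 5: alpha = 0.1. reject H0.

tau_b = 0.9111 (C=43, D=2), p = 0.000030, reject H0.


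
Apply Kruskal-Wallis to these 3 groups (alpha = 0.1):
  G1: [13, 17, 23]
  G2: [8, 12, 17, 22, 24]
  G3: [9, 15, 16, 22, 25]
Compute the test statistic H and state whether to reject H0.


Step 1: Combine all N = 13 observations and assign midranks.
sorted (value, group, rank): (8,G2,1), (9,G3,2), (12,G2,3), (13,G1,4), (15,G3,5), (16,G3,6), (17,G1,7.5), (17,G2,7.5), (22,G2,9.5), (22,G3,9.5), (23,G1,11), (24,G2,12), (25,G3,13)
Step 2: Sum ranks within each group.
R_1 = 22.5 (n_1 = 3)
R_2 = 33 (n_2 = 5)
R_3 = 35.5 (n_3 = 5)
Step 3: H = 12/(N(N+1)) * sum(R_i^2/n_i) - 3(N+1)
     = 12/(13*14) * (22.5^2/3 + 33^2/5 + 35.5^2/5) - 3*14
     = 0.065934 * 638.6 - 42
     = 0.105495.
Step 4: Ties present; correction factor C = 1 - 12/(13^3 - 13) = 0.994505. Corrected H = 0.105495 / 0.994505 = 0.106077.
Step 5: Under H0, H ~ chi^2(2); p-value = 0.948343.
Step 6: alpha = 0.1. fail to reject H0.

H = 0.1061, df = 2, p = 0.948343, fail to reject H0.


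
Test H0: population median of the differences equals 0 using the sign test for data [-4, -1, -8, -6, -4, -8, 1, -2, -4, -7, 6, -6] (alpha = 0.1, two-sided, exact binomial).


Step 1: Discard zero differences. Original n = 12; n_eff = number of nonzero differences = 12.
Nonzero differences (with sign): -4, -1, -8, -6, -4, -8, +1, -2, -4, -7, +6, -6
Step 2: Count signs: positive = 2, negative = 10.
Step 3: Under H0: P(positive) = 0.5, so the number of positives S ~ Bin(12, 0.5).
Step 4: Two-sided exact p-value = sum of Bin(12,0.5) probabilities at or below the observed probability = 0.038574.
Step 5: alpha = 0.1. reject H0.

n_eff = 12, pos = 2, neg = 10, p = 0.038574, reject H0.


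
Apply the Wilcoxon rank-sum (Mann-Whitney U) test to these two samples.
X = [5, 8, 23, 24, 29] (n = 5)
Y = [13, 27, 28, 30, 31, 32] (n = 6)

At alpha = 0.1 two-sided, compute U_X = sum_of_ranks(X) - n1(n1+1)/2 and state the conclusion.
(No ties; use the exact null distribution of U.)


Step 1: Combine and sort all 11 observations; assign midranks.
sorted (value, group): (5,X), (8,X), (13,Y), (23,X), (24,X), (27,Y), (28,Y), (29,X), (30,Y), (31,Y), (32,Y)
ranks: 5->1, 8->2, 13->3, 23->4, 24->5, 27->6, 28->7, 29->8, 30->9, 31->10, 32->11
Step 2: Rank sum for X: R1 = 1 + 2 + 4 + 5 + 8 = 20.
Step 3: U_X = R1 - n1(n1+1)/2 = 20 - 5*6/2 = 20 - 15 = 5.
       U_Y = n1*n2 - U_X = 30 - 5 = 25.
Step 4: No ties, so the exact null distribution of U (based on enumerating the C(11,5) = 462 equally likely rank assignments) gives the two-sided p-value.
Step 5: p-value = 0.082251; compare to alpha = 0.1. reject H0.

U_X = 5, p = 0.082251, reject H0 at alpha = 0.1.


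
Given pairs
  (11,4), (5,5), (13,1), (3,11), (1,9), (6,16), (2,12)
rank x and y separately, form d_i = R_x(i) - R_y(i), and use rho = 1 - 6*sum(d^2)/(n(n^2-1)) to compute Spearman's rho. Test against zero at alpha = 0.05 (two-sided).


Step 1: Rank x and y separately (midranks; no ties here).
rank(x): 11->6, 5->4, 13->7, 3->3, 1->1, 6->5, 2->2
rank(y): 4->2, 5->3, 1->1, 11->5, 9->4, 16->7, 12->6
Step 2: d_i = R_x(i) - R_y(i); compute d_i^2.
  (6-2)^2=16, (4-3)^2=1, (7-1)^2=36, (3-5)^2=4, (1-4)^2=9, (5-7)^2=4, (2-6)^2=16
sum(d^2) = 86.
Step 3: rho = 1 - 6*86 / (7*(7^2 - 1)) = 1 - 516/336 = -0.535714.
Step 4: Under H0, t = rho * sqrt((n-2)/(1-rho^2)) = -1.4186 ~ t(5).
Step 5: Two-sided p-value from the t-distribution with 5 df = 0.215217.
Step 6: alpha = 0.05. fail to reject H0.

rho = -0.5357, p = 0.215217, fail to reject H0 at alpha = 0.05.


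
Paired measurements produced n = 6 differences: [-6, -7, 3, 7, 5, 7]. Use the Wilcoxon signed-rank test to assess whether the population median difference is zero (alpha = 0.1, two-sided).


Step 1: Drop any zero differences (none here) and take |d_i|.
|d| = [6, 7, 3, 7, 5, 7]
Step 2: Midrank |d_i| (ties get averaged ranks).
ranks: |6|->3, |7|->5, |3|->1, |7|->5, |5|->2, |7|->5
Step 3: Attach original signs; sum ranks with positive sign and with negative sign.
W+ = 1 + 5 + 2 + 5 = 13
W- = 3 + 5 = 8
(Check: W+ + W- = 21 should equal n(n+1)/2 = 21.)
Step 4: Test statistic W = min(W+, W-) = 8.
Step 5: Ties in |d|, so use the tie-corrected normal approximation.
        E[W] = n(n+1)/4 = 6*7/4 = 10.5.
        Tie groups: |d|=7 (t=3); sum(t^3 - t) = 24.
        Var[W] = n(n+1)(2n+1)/24 - sum(t^3-t)/48 = 546/24 - 24/48 = 22.25.
        z = (W - E[W]) / sqrt(Var[W]) = (8 - 10.5) / 4.7170 = -0.5300.
        Two-sided p = 2*Phi(z) = 0.596113.
Step 6: alpha = 0.1. fail to reject H0.

W+ = 13, W- = 8, W = min = 8, p = 0.596113, fail to reject H0.


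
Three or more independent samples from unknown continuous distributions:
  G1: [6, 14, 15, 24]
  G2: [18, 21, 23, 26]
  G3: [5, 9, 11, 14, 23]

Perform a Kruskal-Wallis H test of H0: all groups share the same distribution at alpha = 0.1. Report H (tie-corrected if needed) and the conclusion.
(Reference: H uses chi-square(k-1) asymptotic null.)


Step 1: Combine all N = 13 observations and assign midranks.
sorted (value, group, rank): (5,G3,1), (6,G1,2), (9,G3,3), (11,G3,4), (14,G1,5.5), (14,G3,5.5), (15,G1,7), (18,G2,8), (21,G2,9), (23,G2,10.5), (23,G3,10.5), (24,G1,12), (26,G2,13)
Step 2: Sum ranks within each group.
R_1 = 26.5 (n_1 = 4)
R_2 = 40.5 (n_2 = 4)
R_3 = 24 (n_3 = 5)
Step 3: H = 12/(N(N+1)) * sum(R_i^2/n_i) - 3(N+1)
     = 12/(13*14) * (26.5^2/4 + 40.5^2/4 + 24^2/5) - 3*14
     = 0.065934 * 700.825 - 42
     = 4.208242.
Step 4: Ties present; correction factor C = 1 - 12/(13^3 - 13) = 0.994505. Corrected H = 4.208242 / 0.994505 = 4.231492.
Step 5: Under H0, H ~ chi^2(2); p-value = 0.120543.
Step 6: alpha = 0.1. fail to reject H0.

H = 4.2315, df = 2, p = 0.120543, fail to reject H0.


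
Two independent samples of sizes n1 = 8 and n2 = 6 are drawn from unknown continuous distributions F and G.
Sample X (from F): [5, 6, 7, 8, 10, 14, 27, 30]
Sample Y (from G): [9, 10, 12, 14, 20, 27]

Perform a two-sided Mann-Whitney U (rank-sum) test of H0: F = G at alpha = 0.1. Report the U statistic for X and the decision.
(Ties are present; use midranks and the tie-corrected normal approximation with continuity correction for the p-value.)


Step 1: Combine and sort all 14 observations; assign midranks.
sorted (value, group): (5,X), (6,X), (7,X), (8,X), (9,Y), (10,X), (10,Y), (12,Y), (14,X), (14,Y), (20,Y), (27,X), (27,Y), (30,X)
ranks: 5->1, 6->2, 7->3, 8->4, 9->5, 10->6.5, 10->6.5, 12->8, 14->9.5, 14->9.5, 20->11, 27->12.5, 27->12.5, 30->14
Step 2: Rank sum for X: R1 = 1 + 2 + 3 + 4 + 6.5 + 9.5 + 12.5 + 14 = 52.5.
Step 3: U_X = R1 - n1(n1+1)/2 = 52.5 - 8*9/2 = 52.5 - 36 = 16.5.
       U_Y = n1*n2 - U_X = 48 - 16.5 = 31.5.
Step 4: Ties are present, so use the tie-corrected normal approximation (with continuity correction) for the p-value.
Step 5: p-value = 0.364571; compare to alpha = 0.1. fail to reject H0.

U_X = 16.5, p = 0.364571, fail to reject H0 at alpha = 0.1.


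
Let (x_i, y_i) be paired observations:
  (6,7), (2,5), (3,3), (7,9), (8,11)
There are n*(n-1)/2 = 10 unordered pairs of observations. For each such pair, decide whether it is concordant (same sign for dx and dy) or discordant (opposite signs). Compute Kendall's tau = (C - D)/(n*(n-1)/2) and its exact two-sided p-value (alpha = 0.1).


Step 1: Enumerate the 10 unordered pairs (i,j) with i<j and classify each by sign(x_j-x_i) * sign(y_j-y_i).
  (1,2):dx=-4,dy=-2->C; (1,3):dx=-3,dy=-4->C; (1,4):dx=+1,dy=+2->C; (1,5):dx=+2,dy=+4->C
  (2,3):dx=+1,dy=-2->D; (2,4):dx=+5,dy=+4->C; (2,5):dx=+6,dy=+6->C; (3,4):dx=+4,dy=+6->C
  (3,5):dx=+5,dy=+8->C; (4,5):dx=+1,dy=+2->C
Step 2: C = 9, D = 1, total pairs = 10.
Step 3: tau = (C - D)/(n(n-1)/2) = (9 - 1)/10 = 0.800000.
Step 4: Exact two-sided p-value (enumerate n! = 120 permutations of y under H0): p = 0.083333.
Step 5: alpha = 0.1. reject H0.

tau_b = 0.8000 (C=9, D=1), p = 0.083333, reject H0.


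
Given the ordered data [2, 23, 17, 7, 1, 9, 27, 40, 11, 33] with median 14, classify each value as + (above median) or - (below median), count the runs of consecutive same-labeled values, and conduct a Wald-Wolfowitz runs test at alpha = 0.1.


Step 1: Compute median = 14; label A = above, B = below.
Labels in order: BAABBBAABA  (n_A = 5, n_B = 5)
Step 2: Count runs R = 6.
Step 3: Under H0 (random ordering), E[R] = 2*n_A*n_B/(n_A+n_B) + 1 = 2*5*5/10 + 1 = 6.0000.
        Var[R] = 2*n_A*n_B*(2*n_A*n_B - n_A - n_B) / ((n_A+n_B)^2 * (n_A+n_B-1)) = 2000/900 = 2.2222.
        SD[R] = 1.4907.
Step 4: R = E[R], so z = 0 with no continuity correction.
Step 5: Two-sided p-value via normal approximation = 2*(1 - Phi(|z|)) = 1.000000.
Step 6: alpha = 0.1. fail to reject H0.

R = 6, z = 0.0000, p = 1.000000, fail to reject H0.


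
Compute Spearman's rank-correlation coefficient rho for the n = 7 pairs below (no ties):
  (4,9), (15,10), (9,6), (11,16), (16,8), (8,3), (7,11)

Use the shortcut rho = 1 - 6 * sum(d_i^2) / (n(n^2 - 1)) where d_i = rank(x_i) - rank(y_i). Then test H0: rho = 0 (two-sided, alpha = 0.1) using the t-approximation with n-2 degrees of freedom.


Step 1: Rank x and y separately (midranks; no ties here).
rank(x): 4->1, 15->6, 9->4, 11->5, 16->7, 8->3, 7->2
rank(y): 9->4, 10->5, 6->2, 16->7, 8->3, 3->1, 11->6
Step 2: d_i = R_x(i) - R_y(i); compute d_i^2.
  (1-4)^2=9, (6-5)^2=1, (4-2)^2=4, (5-7)^2=4, (7-3)^2=16, (3-1)^2=4, (2-6)^2=16
sum(d^2) = 54.
Step 3: rho = 1 - 6*54 / (7*(7^2 - 1)) = 1 - 324/336 = 0.035714.
Step 4: Under H0, t = rho * sqrt((n-2)/(1-rho^2)) = 0.0799 ~ t(5).
Step 5: Two-sided p-value from the t-distribution with 5 df = 0.939408.
Step 6: alpha = 0.1. fail to reject H0.

rho = 0.0357, p = 0.939408, fail to reject H0 at alpha = 0.1.


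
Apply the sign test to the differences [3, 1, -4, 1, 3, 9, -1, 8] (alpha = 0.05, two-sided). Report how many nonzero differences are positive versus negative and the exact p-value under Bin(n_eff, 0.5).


Step 1: Discard zero differences. Original n = 8; n_eff = number of nonzero differences = 8.
Nonzero differences (with sign): +3, +1, -4, +1, +3, +9, -1, +8
Step 2: Count signs: positive = 6, negative = 2.
Step 3: Under H0: P(positive) = 0.5, so the number of positives S ~ Bin(8, 0.5).
Step 4: Two-sided exact p-value = sum of Bin(8,0.5) probabilities at or below the observed probability = 0.289062.
Step 5: alpha = 0.05. fail to reject H0.

n_eff = 8, pos = 6, neg = 2, p = 0.289062, fail to reject H0.


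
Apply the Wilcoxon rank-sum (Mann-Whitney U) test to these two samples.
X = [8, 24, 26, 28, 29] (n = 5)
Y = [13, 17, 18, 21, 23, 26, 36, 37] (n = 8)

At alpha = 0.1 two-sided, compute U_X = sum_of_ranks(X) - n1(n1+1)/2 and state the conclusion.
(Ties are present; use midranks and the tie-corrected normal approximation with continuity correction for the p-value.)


Step 1: Combine and sort all 13 observations; assign midranks.
sorted (value, group): (8,X), (13,Y), (17,Y), (18,Y), (21,Y), (23,Y), (24,X), (26,X), (26,Y), (28,X), (29,X), (36,Y), (37,Y)
ranks: 8->1, 13->2, 17->3, 18->4, 21->5, 23->6, 24->7, 26->8.5, 26->8.5, 28->10, 29->11, 36->12, 37->13
Step 2: Rank sum for X: R1 = 1 + 7 + 8.5 + 10 + 11 = 37.5.
Step 3: U_X = R1 - n1(n1+1)/2 = 37.5 - 5*6/2 = 37.5 - 15 = 22.5.
       U_Y = n1*n2 - U_X = 40 - 22.5 = 17.5.
Step 4: Ties are present, so use the tie-corrected normal approximation (with continuity correction) for the p-value.
Step 5: p-value = 0.769390; compare to alpha = 0.1. fail to reject H0.

U_X = 22.5, p = 0.769390, fail to reject H0 at alpha = 0.1.


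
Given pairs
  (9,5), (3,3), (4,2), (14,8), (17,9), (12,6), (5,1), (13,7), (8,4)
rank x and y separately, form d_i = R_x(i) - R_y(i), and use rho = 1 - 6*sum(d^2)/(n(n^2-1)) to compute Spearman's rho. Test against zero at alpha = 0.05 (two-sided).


Step 1: Rank x and y separately (midranks; no ties here).
rank(x): 9->5, 3->1, 4->2, 14->8, 17->9, 12->6, 5->3, 13->7, 8->4
rank(y): 5->5, 3->3, 2->2, 8->8, 9->9, 6->6, 1->1, 7->7, 4->4
Step 2: d_i = R_x(i) - R_y(i); compute d_i^2.
  (5-5)^2=0, (1-3)^2=4, (2-2)^2=0, (8-8)^2=0, (9-9)^2=0, (6-6)^2=0, (3-1)^2=4, (7-7)^2=0, (4-4)^2=0
sum(d^2) = 8.
Step 3: rho = 1 - 6*8 / (9*(9^2 - 1)) = 1 - 48/720 = 0.933333.
Step 4: Under H0, t = rho * sqrt((n-2)/(1-rho^2)) = 6.8783 ~ t(7).
Step 5: Two-sided p-value from the t-distribution with 7 df = 0.000236.
Step 6: alpha = 0.05. reject H0.

rho = 0.9333, p = 0.000236, reject H0 at alpha = 0.05.
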